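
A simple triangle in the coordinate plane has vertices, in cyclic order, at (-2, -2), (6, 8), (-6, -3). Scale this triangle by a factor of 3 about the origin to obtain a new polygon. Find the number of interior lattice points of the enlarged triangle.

Using the shoelace formula, 2A = |[(-2)·8 − 6·(-2)] + [6·(-3) − (-6)·8] + [(-6)·(-2) − (-2)·(-3)]| = 32, so the area is 16.
Summing gcd(|Δx|,|Δy|) over the edges gives the boundary count: gcd(8,10) + gcd(12,11) + gcd(4,1) = 2+1+1 = 4.
Scaling by 3 multiplies the area by 3² = 9 (so the new area is 144) and multiplies the boundary lattice-point count by 3, giving 12.
By Pick's theorem, the interior count of the dilated polygon is 144 − 12/2 + 1 = 139.

139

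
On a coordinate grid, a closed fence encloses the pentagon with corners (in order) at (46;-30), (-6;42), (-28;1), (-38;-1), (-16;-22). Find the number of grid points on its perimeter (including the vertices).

Summing gcd(|Δx|,|Δy|) over the edges gives the boundary count: gcd(52,72) + gcd(22,41) + gcd(10,2) + gcd(22,21) + gcd(62,8) = 4+1+2+1+2 = 10.

10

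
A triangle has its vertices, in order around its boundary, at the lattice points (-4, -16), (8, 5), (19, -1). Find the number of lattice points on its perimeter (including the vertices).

Summing gcd(|Δx|,|Δy|) over the edges gives the boundary count: gcd(12,21) + gcd(11,6) + gcd(23,15) = 3+1+1 = 5.

5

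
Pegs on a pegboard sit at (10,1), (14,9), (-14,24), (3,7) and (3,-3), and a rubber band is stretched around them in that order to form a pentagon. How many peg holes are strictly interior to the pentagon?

By the shoelace formula, twice the signed area is |[10·9 − 14·1] + [14·24 − (-14)·9] + [(-14)·7 − 3·24] + [3·(-3) − 3·7] + [3·1 − 10·(-3)]| = 371, so the area is 371/2.
Summing gcd(|Δx|,|Δy|) over the edges gives the boundary count: gcd(4,8) + gcd(28,15) + gcd(17,17) + gcd(0,10) + gcd(7,4) = 4+1+17+10+1 = 33.
By Pick's theorem A = I + B/2 − 1, so I = 371/2 − 33/2 + 1 = 170.

170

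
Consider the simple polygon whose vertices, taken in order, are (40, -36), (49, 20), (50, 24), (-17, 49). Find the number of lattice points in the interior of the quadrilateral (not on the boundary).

The shoelace formula gives twice the area as |[40·20 − 49·(-36)] + [49·24 − 50·20] + [50·49 − (-17)·24] + [(-17)·(-36) − 40·49]| = 4250, so the area is 2125.
The number of boundary lattice points is Σ gcd(|Δx|,|Δy|) = gcd(9,56) + gcd(1,4) + gcd(67,25) + gcd(57,85) = 1+1+1+1 = 4.
Pick's theorem gives I = A − B/2 + 1 = 2125 − 4/2 + 1 = 2124.

2124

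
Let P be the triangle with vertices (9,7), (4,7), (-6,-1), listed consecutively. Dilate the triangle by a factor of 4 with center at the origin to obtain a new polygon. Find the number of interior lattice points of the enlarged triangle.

Using the shoelace formula, 2A = |(9·7 − 4·7) + (4·(-1) − (-6)·7) + ((-6)·7 − 9·(-1))| = 40, so the area is 20.
Along each edge there are gcd(|Δx|,|Δy|)+1 lattice points, so counting each shared vertex once the boundary has gcd(5,0) + gcd(10,8) + gcd(15,8) = 5+2+1 = 8.
Scaling by 4 multiplies the area by 4² = 16 (so the new area is 320) and multiplies the boundary lattice-point count by 4, giving 32.
By Pick's theorem, the interior count of the dilated polygon is 320 − 32/2 + 1 = 305.

305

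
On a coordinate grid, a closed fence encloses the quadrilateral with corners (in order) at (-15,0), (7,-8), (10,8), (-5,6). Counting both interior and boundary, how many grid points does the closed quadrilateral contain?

By the shoelace formula, twice the signed area is |((-15)·(-8) − 7·0) + (7·8 − 10·(-8)) + (10·6 − (-5)·8) + ((-5)·0 − (-15)·6)| = 446, so the area is 223.
The number of boundary lattice points is Σ gcd(|Δx|,|Δy|) = gcd(22,8) + gcd(3,16) + gcd(15,2) + gcd(10,6) = 2+1+1+2 = 6.
Pick's theorem gives I = A − B/2 + 1 = 223 − 6/2 + 1 = 221, so the closed region contains I + B = 221 + 6 = 227 lattice points.

227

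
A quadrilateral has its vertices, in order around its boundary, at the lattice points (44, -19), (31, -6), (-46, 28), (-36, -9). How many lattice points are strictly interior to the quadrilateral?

Using the shoelace formula, 2A = |[44·(-6) − 31·(-19)] + [31·28 − (-46)·(-6)] + [(-46)·(-9) − (-36)·28] + [(-36)·(-19) − 44·(-9)]| = 3419, so the area is 3419/2.
Summing gcd(|Δx|,|Δy|) over the edges gives the boundary count: gcd(13,13) + gcd(77,34) + gcd(10,37) + gcd(80,10) = 13+1+1+10 = 25.
Pick's theorem gives I = A − B/2 + 1 = 3419/2 − 25/2 + 1 = 1698.

1698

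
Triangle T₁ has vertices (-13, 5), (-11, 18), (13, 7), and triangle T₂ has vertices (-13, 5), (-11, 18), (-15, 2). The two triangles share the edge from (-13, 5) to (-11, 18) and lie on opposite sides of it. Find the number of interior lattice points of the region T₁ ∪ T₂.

174

The union is the simple quadrilateral with vertices (-13, 5), (13, 7), (-11, 18), (-15, 2) in order.
By the shoelace formula, twice the signed area is |((-13)·7 − 13·5) + (13·18 − (-11)·7) + ((-11)·2 − (-15)·18) + ((-15)·5 − (-13)·2)| = 354, so the area is 177.
Along each edge there are gcd(|Δx|,|Δy|)+1 lattice points, so counting each shared vertex once the boundary has gcd(26,2) + gcd(24,11) + gcd(4,16) + gcd(2,3) = 2+1+4+1 = 8.
By Pick's theorem I = A − B/2 + 1 = 177 − 8/2 + 1 = 174.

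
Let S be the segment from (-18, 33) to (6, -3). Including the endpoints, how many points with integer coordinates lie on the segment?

The number of lattice points on a segment between lattice points is gcd(|Δx|,|Δy|) + 1 = gcd(24,36) + 1 = 12 + 1 = 13.

13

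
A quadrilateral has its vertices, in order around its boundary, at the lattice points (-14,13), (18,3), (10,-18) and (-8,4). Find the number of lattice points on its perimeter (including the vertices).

8

The number of boundary lattice points is Σ gcd(|Δx|,|Δy|) = gcd(32,10) + gcd(8,21) + gcd(18,22) + gcd(6,9) = 2+1+2+3 = 8.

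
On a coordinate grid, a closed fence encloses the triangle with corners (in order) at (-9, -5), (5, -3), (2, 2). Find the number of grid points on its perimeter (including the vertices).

The number of boundary lattice points is Σ gcd(|Δx|,|Δy|) = gcd(14,2) + gcd(3,5) + gcd(11,7) = 2+1+1 = 4.

4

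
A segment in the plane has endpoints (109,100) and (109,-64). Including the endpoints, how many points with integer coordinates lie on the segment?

The number of lattice points on a segment between lattice points is gcd(|Δx|,|Δy|) + 1 = gcd(0,164) + 1 = 164 + 1 = 165.

165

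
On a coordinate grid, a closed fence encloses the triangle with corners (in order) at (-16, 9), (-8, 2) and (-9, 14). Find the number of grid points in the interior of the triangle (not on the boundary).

44

The shoelace formula gives twice the area as |[(-16)·2 − (-8)·9] + [(-8)·14 − (-9)·2] + [(-9)·9 − (-16)·14]| = 89, so the area is 44.5.
Along each edge there are gcd(|Δx|,|Δy|)+1 lattice points, so counting each shared vertex once the boundary has gcd(8,7) + gcd(1,12) + gcd(7,5) = 1+1+1 = 3.
Pick's theorem gives I = A − B/2 + 1 = 44.5 − 3/2 + 1 = 44.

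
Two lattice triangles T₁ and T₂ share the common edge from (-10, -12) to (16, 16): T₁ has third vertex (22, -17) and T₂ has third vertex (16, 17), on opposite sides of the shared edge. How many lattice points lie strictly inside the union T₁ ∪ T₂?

524

The union is the simple quadrilateral with vertices (-10, -12), (22, -17), (16, 16), (16, 17) in order.
By the shoelace formula, twice the signed area is |((-10)·(-17) − 22·(-12)) + (22·16 − 16·(-17)) + (16·17 − 16·16) + (16·(-12) − (-10)·17)| = 1052, so the area is 526.
Along each edge there are gcd(|Δx|,|Δy|)+1 lattice points, so counting each shared vertex once the boundary has gcd(32,5) + gcd(6,33) + gcd(0,1) + gcd(26,29) = 1+3+1+1 = 6.
By Pick's theorem I = A − B/2 + 1 = 526 − 6/2 + 1 = 524.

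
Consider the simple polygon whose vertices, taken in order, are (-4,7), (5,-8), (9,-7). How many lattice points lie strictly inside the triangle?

The shoelace formula gives twice the area as |[(-4)·(-8) − 5·7] + [5·(-7) − 9·(-8)] + [9·7 − (-4)·(-7)]| = 69, so the area is 34.5.
Summing gcd(|Δx|,|Δy|) over the edges gives the boundary count: gcd(9,15) + gcd(4,1) + gcd(13,14) = 3+1+1 = 5.
By Pick's theorem A = I + B/2 − 1, so I = 34.5 − 5/2 + 1 = 33.

33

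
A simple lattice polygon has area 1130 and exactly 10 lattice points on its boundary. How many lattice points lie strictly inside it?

1126

Pick's theorem A = I + B/2 − 1 rearranges to I = A − B/2 + 1 = 1130 − 10/2 + 1 = 1126.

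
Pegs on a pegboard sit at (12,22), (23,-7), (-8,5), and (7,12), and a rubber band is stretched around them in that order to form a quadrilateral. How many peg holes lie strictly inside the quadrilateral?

By the shoelace formula, twice the signed area is |(12·(-7) − 23·22) + (23·5 − (-8)·(-7)) + ((-8)·12 − 7·5) + (7·22 − 12·12)| = 652, so the area is 326.
Summing gcd(|Δx|,|Δy|) over the edges gives the boundary count: gcd(11,29) + gcd(31,12) + gcd(15,7) + gcd(5,10) = 1+1+1+5 = 8.
Pick's theorem gives I = A − B/2 + 1 = 326 − 8/2 + 1 = 323.

323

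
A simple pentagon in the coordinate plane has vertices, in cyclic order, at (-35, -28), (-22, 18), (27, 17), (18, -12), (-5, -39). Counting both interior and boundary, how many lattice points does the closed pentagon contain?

2365

By the shoelace formula, twice the signed area is |((-35)·18 − (-22)·(-28)) + ((-22)·17 − 27·18) + (27·(-12) − 18·17) + (18·(-39) − (-5)·(-12)) + ((-5)·(-28) − (-35)·(-39))| = 4723, so the area is 2361.5.
The number of boundary lattice points is Σ gcd(|Δx|,|Δy|) = gcd(13,46) + gcd(49,1) + gcd(9,29) + gcd(23,27) + gcd(30,11) = 1+1+1+1+1 = 5.
Pick's theorem gives I = A − B/2 + 1 = 2361.5 − 5/2 + 1 = 2360, so the closed region contains I + B = 2360 + 5 = 2365 lattice points.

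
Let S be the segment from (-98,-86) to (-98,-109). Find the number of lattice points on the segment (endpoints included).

The number of lattice points on a segment between lattice points is gcd(|Δx|,|Δy|) + 1 = gcd(0,23) + 1 = 23 + 1 = 24.

24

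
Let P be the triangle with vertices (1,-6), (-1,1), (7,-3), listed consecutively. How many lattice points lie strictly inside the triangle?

The shoelace formula gives twice the area as |(1·1 − (-1)·(-6)) + ((-1)·(-3) − 7·1) + (7·(-6) − 1·(-3))| = 48, so the area is 24.
The number of boundary lattice points is Σ gcd(|Δx|,|Δy|) = gcd(2,7) + gcd(8,4) + gcd(6,3) = 1+4+3 = 8.
Pick's theorem gives I = A − B/2 + 1 = 24 − 8/2 + 1 = 21.

21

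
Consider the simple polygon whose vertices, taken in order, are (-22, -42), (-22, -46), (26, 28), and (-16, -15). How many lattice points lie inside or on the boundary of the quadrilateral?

540

Using the shoelace formula, 2A = |((-22)·(-46) − (-22)·(-42)) + ((-22)·28 − 26·(-46)) + (26·(-15) − (-16)·28) + ((-16)·(-42) − (-22)·(-15))| = 1068, so the area is 534.
Along each edge there are gcd(|Δx|,|Δy|)+1 lattice points, so counting each shared vertex once the boundary has gcd(0,4) + gcd(48,74) + gcd(42,43) + gcd(6,27) = 4+2+1+3 = 10.
Pick's theorem gives I = A − B/2 + 1 = 534 − 10/2 + 1 = 530, so the closed region contains I + B = 530 + 10 = 540 lattice points.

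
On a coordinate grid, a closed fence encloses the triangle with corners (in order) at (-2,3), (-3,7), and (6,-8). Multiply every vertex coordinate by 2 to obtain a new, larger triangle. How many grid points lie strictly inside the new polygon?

38

The shoelace formula gives twice the area as |((-2)·7 − (-3)·3) + ((-3)·(-8) − 6·7) + (6·3 − (-2)·(-8))| = 21, so the area is 21/2.
Summing gcd(|Δx|,|Δy|) over the edges gives the boundary count: gcd(1,4) + gcd(9,15) + gcd(8,11) = 1+3+1 = 5.
Scaling by 2 multiplies the area by 2² = 4 (so the new area is 42) and multiplies the boundary lattice-point count by 2, giving 10.
By Pick's theorem, the interior count of the dilated polygon is 42 − 10/2 + 1 = 38.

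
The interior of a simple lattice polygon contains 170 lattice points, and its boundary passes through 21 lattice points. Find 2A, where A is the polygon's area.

359

Pick's theorem states A = I + B/2 − 1, so A = 170 + 21/2 − 1 = 359/2.
Hence 2A = 359.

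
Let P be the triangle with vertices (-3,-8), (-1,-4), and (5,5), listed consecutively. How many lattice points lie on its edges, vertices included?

The number of boundary lattice points is Σ gcd(|Δx|,|Δy|) = gcd(2,4) + gcd(6,9) + gcd(8,13) = 2+3+1 = 6.

6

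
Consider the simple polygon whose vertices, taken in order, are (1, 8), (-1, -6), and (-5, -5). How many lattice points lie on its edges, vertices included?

Along each edge there are gcd(|Δx|,|Δy|)+1 lattice points, so counting each shared vertex once the boundary has gcd(2,14) + gcd(4,1) + gcd(6,13) = 2+1+1 = 4.

4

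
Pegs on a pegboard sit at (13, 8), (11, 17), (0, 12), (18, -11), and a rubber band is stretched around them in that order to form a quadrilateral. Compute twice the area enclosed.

The shoelace formula gives twice the area as |[13·17 − 11·8] + [11·12 − 0·17] + [0·(-11) − 18·12] + [18·8 − 13·(-11)]| = 336, so the area is 168.

336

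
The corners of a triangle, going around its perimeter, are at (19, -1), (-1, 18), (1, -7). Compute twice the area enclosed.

The shoelace formula gives twice the area as |[19·18 − (-1)·(-1)] + [(-1)·(-7) − 1·18] + [1·(-1) − 19·(-7)]| = 462, so the area is 231.

462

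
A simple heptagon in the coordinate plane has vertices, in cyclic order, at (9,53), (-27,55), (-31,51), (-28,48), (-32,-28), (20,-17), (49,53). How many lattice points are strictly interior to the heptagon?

Using the shoelace formula, 2A = |(9·55 − (-27)·53) + ((-27)·51 − (-31)·55) + ((-31)·48 − (-28)·51) + ((-28)·(-28) − (-32)·48) + ((-32)·(-17) − 20·(-28)) + (20·53 − 49·(-17)) + (49·53 − 9·53)| = 9631, so the area is 9631/2.
Summing gcd(|Δx|,|Δy|) over the edges gives the boundary count: gcd(36,2) + gcd(4,4) + gcd(3,3) + gcd(4,76) + gcd(52,11) + gcd(29,70) + gcd(40,0) = 2+4+3+4+1+1+40 = 55.
By Pick's theorem A = I + B/2 − 1, so I = 9631/2 − 55/2 + 1 = 4789.

4789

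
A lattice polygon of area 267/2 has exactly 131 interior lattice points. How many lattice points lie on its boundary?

7

Pick's theorem gives A = I + B/2 − 1, so B = 2(A − I + 1) = 2(267/2 − 131 + 1) = 7.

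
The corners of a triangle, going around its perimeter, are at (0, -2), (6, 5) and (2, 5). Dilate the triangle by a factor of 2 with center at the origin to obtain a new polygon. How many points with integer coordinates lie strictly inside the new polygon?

51

The shoelace formula gives twice the area as |(0·5 − 6·(-2)) + (6·5 − 2·5) + (2·(-2) − 0·5)| = 28, so the area is 14.
Summing gcd(|Δx|,|Δy|) over the edges gives the boundary count: gcd(6,7) + gcd(4,0) + gcd(2,7) = 1+4+1 = 6.
Scaling by 2 multiplies the area by 2² = 4 (so the new area is 56) and multiplies the boundary lattice-point count by 2, giving 12.
By Pick's theorem, the interior count of the dilated polygon is 56 − 12/2 + 1 = 51.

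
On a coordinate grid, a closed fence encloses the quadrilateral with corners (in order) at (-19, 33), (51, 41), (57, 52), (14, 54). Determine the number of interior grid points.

By the shoelace formula, twice the signed area is |((-19)·41 − 51·33) + (51·52 − 57·41) + (57·54 − 14·52) + (14·33 − (-19)·54)| = 1691, so the area is 845.5.
Along each edge there are gcd(|Δx|,|Δy|)+1 lattice points, so counting each shared vertex once the boundary has gcd(70,8) + gcd(6,11) + gcd(43,2) + gcd(33,21) = 2+1+1+3 = 7.
Pick's theorem gives I = A − B/2 + 1 = 845.5 − 7/2 + 1 = 843.

843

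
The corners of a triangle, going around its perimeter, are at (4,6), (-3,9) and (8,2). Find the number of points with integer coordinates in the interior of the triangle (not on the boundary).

6

Using the shoelace formula, 2A = |(4·9 − (-3)·6) + ((-3)·2 − 8·9) + (8·6 − 4·2)| = 16, so the area is 8.
Summing gcd(|Δx|,|Δy|) over the edges gives the boundary count: gcd(7,3) + gcd(11,7) + gcd(4,4) = 1+1+4 = 6.
Pick's theorem gives I = A − B/2 + 1 = 8 − 6/2 + 1 = 6.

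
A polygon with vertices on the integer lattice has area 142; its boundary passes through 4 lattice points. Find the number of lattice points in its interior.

141

Pick's theorem A = I + B/2 − 1 rearranges to I = A − B/2 + 1 = 142 − 4/2 + 1 = 141.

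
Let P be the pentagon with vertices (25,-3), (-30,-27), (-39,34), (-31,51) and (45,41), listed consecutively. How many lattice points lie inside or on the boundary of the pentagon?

Using the shoelace formula, 2A = |[25·(-27) − (-30)·(-3)] + [(-30)·34 − (-39)·(-27)] + [(-39)·51 − (-31)·34] + [(-31)·41 − 45·51] + [45·(-3) − 25·41]| = 8499, so the area is 8499/2.
The number of boundary lattice points is Σ gcd(|Δx|,|Δy|) = gcd(55,24) + gcd(9,61) + gcd(8,17) + gcd(76,10) + gcd(20,44) = 1+1+1+2+4 = 9.
Pick's theorem gives I = A − B/2 + 1 = 8499/2 − 9/2 + 1 = 4246, so the closed region contains I + B = 4246 + 9 = 4255 lattice points.

4255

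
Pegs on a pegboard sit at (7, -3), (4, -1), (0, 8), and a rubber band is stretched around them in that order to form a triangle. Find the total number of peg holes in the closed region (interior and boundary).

12

Using the shoelace formula, 2A = |[7·(-1) − 4·(-3)] + [4·8 − 0·(-1)] + [0·(-3) − 7·8]| = 19, so the area is 9.5.
Along each edge there are gcd(|Δx|,|Δy|)+1 lattice points, so counting each shared vertex once the boundary has gcd(3,2) + gcd(4,9) + gcd(7,11) = 1+1+1 = 3.
Pick's theorem gives I = A − B/2 + 1 = 9.5 − 3/2 + 1 = 9, so the closed region contains I + B = 9 + 3 = 12 lattice points.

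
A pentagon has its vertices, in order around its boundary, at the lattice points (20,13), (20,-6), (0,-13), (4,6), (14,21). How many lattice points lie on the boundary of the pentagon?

The number of boundary lattice points is Σ gcd(|Δx|,|Δy|) = gcd(0,19) + gcd(20,7) + gcd(4,19) + gcd(10,15) + gcd(6,8) = 19+1+1+5+2 = 28.

28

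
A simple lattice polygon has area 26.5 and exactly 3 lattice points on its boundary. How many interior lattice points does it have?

From Pick's theorem, I = A − B/2 + 1 = 26.5 − 3/2 + 1 = 26.

26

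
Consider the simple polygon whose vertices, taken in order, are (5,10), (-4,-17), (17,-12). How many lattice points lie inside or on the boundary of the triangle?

268

Using the shoelace formula, 2A = |(5·(-17) − (-4)·10) + ((-4)·(-12) − 17·(-17)) + (17·10 − 5·(-12))| = 522, so the area is 261.
The number of boundary lattice points is Σ gcd(|Δx|,|Δy|) = gcd(9,27) + gcd(21,5) + gcd(12,22) = 9+1+2 = 12.
Pick's theorem gives I = A − B/2 + 1 = 261 − 12/2 + 1 = 256, so the closed region contains I + B = 256 + 12 = 268 lattice points.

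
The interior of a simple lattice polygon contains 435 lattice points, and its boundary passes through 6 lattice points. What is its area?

437

Pick's theorem states A = I + B/2 − 1, so A = 435 + 6/2 − 1 = 437.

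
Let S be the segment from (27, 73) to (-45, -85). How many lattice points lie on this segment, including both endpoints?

The number of lattice points on a segment between lattice points is gcd(|Δx|,|Δy|) + 1 = gcd(72,158) + 1 = 2 + 1 = 3.

3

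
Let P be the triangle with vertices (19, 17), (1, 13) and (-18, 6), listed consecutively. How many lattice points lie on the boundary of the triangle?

The number of boundary lattice points is Σ gcd(|Δx|,|Δy|) = gcd(18,4) + gcd(19,7) + gcd(37,11) = 2+1+1 = 4.

4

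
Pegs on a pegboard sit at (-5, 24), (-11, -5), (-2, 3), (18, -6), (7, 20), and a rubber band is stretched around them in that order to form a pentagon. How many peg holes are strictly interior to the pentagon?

By the shoelace formula, twice the signed area is |[(-5)·(-5) − (-11)·24] + [(-11)·3 − (-2)·(-5)] + [(-2)·(-6) − 18·3] + [18·20 − 7·(-6)] + [7·24 − (-5)·20]| = 874, so the area is 437.
Summing gcd(|Δx|,|Δy|) over the edges gives the boundary count: gcd(6,29) + gcd(9,8) + gcd(20,9) + gcd(11,26) + gcd(12,4) = 1+1+1+1+4 = 8.
Pick's theorem gives I = A − B/2 + 1 = 437 − 8/2 + 1 = 434.

434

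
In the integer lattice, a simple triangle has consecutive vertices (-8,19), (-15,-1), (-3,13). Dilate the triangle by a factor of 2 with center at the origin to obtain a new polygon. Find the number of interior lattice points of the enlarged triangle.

281

Using the shoelace formula, 2A = |((-8)·(-1) − (-15)·19) + ((-15)·13 − (-3)·(-1)) + ((-3)·19 − (-8)·13)| = 142, so the area is 71.
The number of boundary lattice points is Σ gcd(|Δx|,|Δy|) = gcd(7,20) + gcd(12,14) + gcd(5,6) = 1+2+1 = 4.
Scaling by 2 multiplies the area by 2² = 4 (so the new area is 284) and multiplies the boundary lattice-point count by 2, giving 8.
By Pick's theorem, the interior count of the dilated polygon is 284 − 8/2 + 1 = 281.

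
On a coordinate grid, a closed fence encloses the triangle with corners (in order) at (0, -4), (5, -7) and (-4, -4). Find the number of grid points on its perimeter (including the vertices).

The number of boundary lattice points is Σ gcd(|Δx|,|Δy|) = gcd(5,3) + gcd(9,3) + gcd(4,0) = 1+3+4 = 8.

8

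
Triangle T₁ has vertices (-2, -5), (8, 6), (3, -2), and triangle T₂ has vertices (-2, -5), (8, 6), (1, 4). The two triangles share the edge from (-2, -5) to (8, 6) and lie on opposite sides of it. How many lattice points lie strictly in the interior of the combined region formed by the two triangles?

The union is the simple quadrilateral with vertices (-2, -5), (3, -2), (8, 6), (1, 4) in order.
The shoelace formula gives twice the area as |[(-2)·(-2) − 3·(-5)] + [3·6 − 8·(-2)] + [8·4 − 1·6] + [1·(-5) − (-2)·4]| = 82, so the area is 41.
Along each edge there are gcd(|Δx|,|Δy|)+1 lattice points, so counting each shared vertex once the boundary has gcd(5,3) + gcd(5,8) + gcd(7,2) + gcd(3,9) = 1+1+1+3 = 6.
By Pick's theorem I = A − B/2 + 1 = 41 − 6/2 + 1 = 39.

39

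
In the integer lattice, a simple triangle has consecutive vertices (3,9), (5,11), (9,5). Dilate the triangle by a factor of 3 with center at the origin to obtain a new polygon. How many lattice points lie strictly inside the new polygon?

The shoelace formula gives twice the area as |[3·11 − 5·9] + [5·5 − 9·11] + [9·9 − 3·5]| = 20, so the area is 10.
The number of boundary lattice points is Σ gcd(|Δx|,|Δy|) = gcd(2,2) + gcd(4,6) + gcd(6,4) = 2+2+2 = 6.
Scaling by 3 multiplies the area by 3² = 9 (so the new area is 90) and multiplies the boundary lattice-point count by 3, giving 18.
By Pick's theorem, the interior count of the dilated polygon is 90 − 18/2 + 1 = 82.

82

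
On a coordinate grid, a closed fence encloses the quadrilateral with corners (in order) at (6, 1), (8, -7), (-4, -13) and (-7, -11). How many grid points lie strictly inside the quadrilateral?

Using the shoelace formula, 2A = |[6·(-7) − 8·1] + [8·(-13) − (-4)·(-7)] + [(-4)·(-11) − (-7)·(-13)] + [(-7)·1 − 6·(-11)]| = 170, so the area is 85.
The number of boundary lattice points is Σ gcd(|Δx|,|Δy|) = gcd(2,8) + gcd(12,6) + gcd(3,2) + gcd(13,12) = 2+6+1+1 = 10.
Pick's theorem gives I = A − B/2 + 1 = 85 − 10/2 + 1 = 81.

81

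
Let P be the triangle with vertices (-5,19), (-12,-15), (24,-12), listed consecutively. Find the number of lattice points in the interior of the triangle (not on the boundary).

The shoelace formula gives twice the area as |[(-5)·(-15) − (-12)·19] + [(-12)·(-12) − 24·(-15)] + [24·19 − (-5)·(-12)]| = 1203, so the area is 601.5.
Along each edge there are gcd(|Δx|,|Δy|)+1 lattice points, so counting each shared vertex once the boundary has gcd(7,34) + gcd(36,3) + gcd(29,31) = 1+3+1 = 5.
Pick's theorem gives I = A − B/2 + 1 = 601.5 − 5/2 + 1 = 600.

600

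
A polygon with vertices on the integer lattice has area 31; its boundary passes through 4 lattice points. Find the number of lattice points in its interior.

30

From Pick's theorem, I = A − B/2 + 1 = 31 − 4/2 + 1 = 30.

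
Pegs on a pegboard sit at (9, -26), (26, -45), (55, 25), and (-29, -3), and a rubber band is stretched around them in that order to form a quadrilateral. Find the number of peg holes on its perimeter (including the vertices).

Summing gcd(|Δx|,|Δy|) over the edges gives the boundary count: gcd(17,19) + gcd(29,70) + gcd(84,28) + gcd(38,23) = 1+1+28+1 = 31.

31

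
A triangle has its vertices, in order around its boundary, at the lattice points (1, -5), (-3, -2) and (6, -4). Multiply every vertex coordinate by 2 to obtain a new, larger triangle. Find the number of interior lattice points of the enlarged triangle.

36

Using the shoelace formula, 2A = |[1·(-2) − (-3)·(-5)] + [(-3)·(-4) − 6·(-2)] + [6·(-5) − 1·(-4)]| = 19, so the area is 19/2.
Summing gcd(|Δx|,|Δy|) over the edges gives the boundary count: gcd(4,3) + gcd(9,2) + gcd(5,1) = 1+1+1 = 3.
Scaling by 2 multiplies the area by 2² = 4 (so the new area is 38) and multiplies the boundary lattice-point count by 2, giving 6.
By Pick's theorem, the interior count of the dilated polygon is 38 − 6/2 + 1 = 36.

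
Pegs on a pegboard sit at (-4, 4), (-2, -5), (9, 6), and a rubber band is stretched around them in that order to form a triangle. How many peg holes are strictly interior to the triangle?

The shoelace formula gives twice the area as |[(-4)·(-5) − (-2)·4] + [(-2)·6 − 9·(-5)] + [9·4 − (-4)·6]| = 121, so the area is 121/2.
The number of boundary lattice points is Σ gcd(|Δx|,|Δy|) = gcd(2,9) + gcd(11,11) + gcd(13,2) = 1+11+1 = 13.
By Pick's theorem A = I + B/2 − 1, so I = 121/2 − 13/2 + 1 = 55.

55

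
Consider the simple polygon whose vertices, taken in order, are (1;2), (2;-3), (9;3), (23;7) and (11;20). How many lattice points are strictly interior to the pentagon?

200

By the shoelace formula, twice the signed area is |[1·(-3) − 2·2] + [2·3 − 9·(-3)] + [9·7 − 23·3] + [23·20 − 11·7] + [11·2 − 1·20]| = 405, so the area is 405/2.
The number of boundary lattice points is Σ gcd(|Δx|,|Δy|) = gcd(1,5) + gcd(7,6) + gcd(14,4) + gcd(12,13) + gcd(10,18) = 1+1+2+1+2 = 7.
By Pick's theorem A = I + B/2 − 1, so I = 405/2 − 7/2 + 1 = 200.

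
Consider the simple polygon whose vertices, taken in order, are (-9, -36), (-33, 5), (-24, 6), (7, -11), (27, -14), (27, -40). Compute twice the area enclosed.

2924

By the shoelace formula, twice the signed area is |[(-9)·5 − (-33)·(-36)] + [(-33)·6 − (-24)·5] + [(-24)·(-11) − 7·6] + [7·(-14) − 27·(-11)] + [27·(-40) − 27·(-14)] + [27·(-36) − (-9)·(-40)]| = 2924, so the area is 1462.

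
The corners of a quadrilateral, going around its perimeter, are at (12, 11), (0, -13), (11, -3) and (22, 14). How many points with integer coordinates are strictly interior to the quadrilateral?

134

Using the shoelace formula, 2A = |(12·(-13) − 0·11) + (0·(-3) − 11·(-13)) + (11·14 − 22·(-3)) + (22·11 − 12·14)| = 281, so the area is 281/2.
Along each edge there are gcd(|Δx|,|Δy|)+1 lattice points, so counting each shared vertex once the boundary has gcd(12,24) + gcd(11,10) + gcd(11,17) + gcd(10,3) = 12+1+1+1 = 15.
Pick's theorem gives I = A − B/2 + 1 = 281/2 − 15/2 + 1 = 134.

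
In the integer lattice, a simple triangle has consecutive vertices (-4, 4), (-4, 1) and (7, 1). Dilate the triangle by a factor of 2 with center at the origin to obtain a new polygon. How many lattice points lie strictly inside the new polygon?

The shoelace formula gives twice the area as |[(-4)·1 − (-4)·4] + [(-4)·1 − 7·1] + [7·4 − (-4)·1]| = 33, so the area is 33/2.
Along each edge there are gcd(|Δx|,|Δy|)+1 lattice points, so counting each shared vertex once the boundary has gcd(0,3) + gcd(11,0) + gcd(11,3) = 3+11+1 = 15.
Scaling by 2 multiplies the area by 2² = 4 (so the new area is 66) and multiplies the boundary lattice-point count by 2, giving 30.
By Pick's theorem, the interior count of the dilated polygon is 66 − 30/2 + 1 = 52.

52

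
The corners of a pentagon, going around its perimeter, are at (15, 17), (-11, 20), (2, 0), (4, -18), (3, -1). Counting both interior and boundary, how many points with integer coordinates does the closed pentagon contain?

270

By the shoelace formula, twice the signed area is |(15·20 − (-11)·17) + ((-11)·0 − 2·20) + (2·(-18) − 4·0) + (4·(-1) − 3·(-18)) + (3·17 − 15·(-1))| = 527, so the area is 263.5.
Summing gcd(|Δx|,|Δy|) over the edges gives the boundary count: gcd(26,3) + gcd(13,20) + gcd(2,18) + gcd(1,17) + gcd(12,18) = 1+1+2+1+6 = 11.
Pick's theorem gives I = A − B/2 + 1 = 263.5 − 11/2 + 1 = 259, so the closed region contains I + B = 259 + 11 = 270 lattice points.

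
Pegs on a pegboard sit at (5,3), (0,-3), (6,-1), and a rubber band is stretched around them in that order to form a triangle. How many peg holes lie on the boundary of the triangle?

4

Summing gcd(|Δx|,|Δy|) over the edges gives the boundary count: gcd(5,6) + gcd(6,2) + gcd(1,4) = 1+2+1 = 4.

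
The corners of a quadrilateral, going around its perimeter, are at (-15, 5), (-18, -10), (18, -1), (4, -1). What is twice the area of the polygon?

429

By the shoelace formula, twice the signed area is |[(-15)·(-10) − (-18)·5] + [(-18)·(-1) − 18·(-10)] + [18·(-1) − 4·(-1)] + [4·5 − (-15)·(-1)]| = 429, so the area is 429/2.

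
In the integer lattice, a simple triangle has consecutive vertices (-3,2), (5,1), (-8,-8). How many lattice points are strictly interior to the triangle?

40

The shoelace formula gives twice the area as |[(-3)·1 − 5·2] + [5·(-8) − (-8)·1] + [(-8)·2 − (-3)·(-8)]| = 85, so the area is 42.5.
Summing gcd(|Δx|,|Δy|) over the edges gives the boundary count: gcd(8,1) + gcd(13,9) + gcd(5,10) = 1+1+5 = 7.
Pick's theorem gives I = A − B/2 + 1 = 42.5 − 7/2 + 1 = 40.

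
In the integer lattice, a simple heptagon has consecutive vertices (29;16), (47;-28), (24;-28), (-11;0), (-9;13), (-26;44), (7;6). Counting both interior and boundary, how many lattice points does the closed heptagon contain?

1641

By the shoelace formula, twice the signed area is |(29·(-28) − 47·16) + (47·(-28) − 24·(-28)) + (24·0 − (-11)·(-28)) + ((-11)·13 − (-9)·0) + ((-9)·44 − (-26)·13) + ((-26)·6 − 7·44) + (7·16 − 29·6)| = 3243, so the area is 3243/2.
Along each edge there are gcd(|Δx|,|Δy|)+1 lattice points, so counting each shared vertex once the boundary has gcd(18,44) + gcd(23,0) + gcd(35,28) + gcd(2,13) + gcd(17,31) + gcd(33,38) + gcd(22,10) = 2+23+7+1+1+1+2 = 37.
Pick's theorem gives I = A − B/2 + 1 = 3243/2 − 37/2 + 1 = 1604, so the closed region contains I + B = 1604 + 37 = 1641 lattice points.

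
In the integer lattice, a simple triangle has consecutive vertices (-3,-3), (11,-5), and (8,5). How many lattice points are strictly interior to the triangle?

Using the shoelace formula, 2A = |[(-3)·(-5) − 11·(-3)] + [11·5 − 8·(-5)] + [8·(-3) − (-3)·5]| = 134, so the area is 67.
The number of boundary lattice points is Σ gcd(|Δx|,|Δy|) = gcd(14,2) + gcd(3,10) + gcd(11,8) = 2+1+1 = 4.
Pick's theorem gives I = A − B/2 + 1 = 67 − 4/2 + 1 = 66.

66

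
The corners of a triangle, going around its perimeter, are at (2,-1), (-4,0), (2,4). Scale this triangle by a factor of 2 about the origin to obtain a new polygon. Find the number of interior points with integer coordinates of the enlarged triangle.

53

The shoelace formula gives twice the area as |[2·0 − (-4)·(-1)] + [(-4)·4 − 2·0] + [2·(-1) − 2·4]| = 30, so the area is 15.
The number of boundary lattice points is Σ gcd(|Δx|,|Δy|) = gcd(6,1) + gcd(6,4) + gcd(0,5) = 1+2+5 = 8.
Scaling by 2 multiplies the area by 2² = 4 (so the new area is 60) and multiplies the boundary lattice-point count by 2, giving 16.
By Pick's theorem, the interior count of the dilated polygon is 60 − 16/2 + 1 = 53.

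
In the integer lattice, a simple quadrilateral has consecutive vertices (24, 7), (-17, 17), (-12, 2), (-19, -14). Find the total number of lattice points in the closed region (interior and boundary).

By the shoelace formula, twice the signed area is |[24·17 − (-17)·7] + [(-17)·2 − (-12)·17] + [(-12)·(-14) − (-19)·2] + [(-19)·7 − 24·(-14)]| = 1106, so the area is 553.
Summing gcd(|Δx|,|Δy|) over the edges gives the boundary count: gcd(41,10) + gcd(5,15) + gcd(7,16) + gcd(43,21) = 1+5+1+1 = 8.
Pick's theorem gives I = A − B/2 + 1 = 553 − 8/2 + 1 = 550, so the closed region contains I + B = 550 + 8 = 558 lattice points.

558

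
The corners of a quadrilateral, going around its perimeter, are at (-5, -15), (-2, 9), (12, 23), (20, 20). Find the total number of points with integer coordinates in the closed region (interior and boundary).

337

Using the shoelace formula, 2A = |[(-5)·9 − (-2)·(-15)] + [(-2)·23 − 12·9] + [12·20 − 20·23] + [20·(-15) − (-5)·20]| = 649, so the area is 324.5.
Along each edge there are gcd(|Δx|,|Δy|)+1 lattice points, so counting each shared vertex once the boundary has gcd(3,24) + gcd(14,14) + gcd(8,3) + gcd(25,35) = 3+14+1+5 = 23.
Pick's theorem gives I = A − B/2 + 1 = 324.5 − 23/2 + 1 = 314, so the closed region contains I + B = 314 + 23 = 337 lattice points.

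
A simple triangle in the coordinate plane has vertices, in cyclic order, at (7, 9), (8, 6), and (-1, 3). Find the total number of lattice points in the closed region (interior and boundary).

19

By the shoelace formula, twice the signed area is |(7·6 − 8·9) + (8·3 − (-1)·6) + ((-1)·9 − 7·3)| = 30, so the area is 15.
Summing gcd(|Δx|,|Δy|) over the edges gives the boundary count: gcd(1,3) + gcd(9,3) + gcd(8,6) = 1+3+2 = 6.
Pick's theorem gives I = A − B/2 + 1 = 15 − 6/2 + 1 = 13, so the closed region contains I + B = 13 + 6 = 19 lattice points.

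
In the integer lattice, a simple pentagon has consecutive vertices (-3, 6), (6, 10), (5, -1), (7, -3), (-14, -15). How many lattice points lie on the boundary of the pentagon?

Summing gcd(|Δx|,|Δy|) over the edges gives the boundary count: gcd(9,4) + gcd(1,11) + gcd(2,2) + gcd(21,12) + gcd(11,21) = 1+1+2+3+1 = 8.

8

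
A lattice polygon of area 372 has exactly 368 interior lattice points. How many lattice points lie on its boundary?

Pick's theorem gives A = I + B/2 − 1, so B = 2(A − I + 1) = 2(372 − 368 + 1) = 10.

10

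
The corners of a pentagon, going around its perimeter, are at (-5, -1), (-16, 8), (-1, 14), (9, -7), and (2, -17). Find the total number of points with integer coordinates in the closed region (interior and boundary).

The shoelace formula gives twice the area as |[(-5)·8 − (-16)·(-1)] + [(-16)·14 − (-1)·8] + [(-1)·(-7) − 9·14] + [9·(-17) − 2·(-7)] + [2·(-1) − (-5)·(-17)]| = 617, so the area is 308.5.
The number of boundary lattice points is Σ gcd(|Δx|,|Δy|) = gcd(11,9) + gcd(15,6) + gcd(10,21) + gcd(7,10) + gcd(7,16) = 1+3+1+1+1 = 7.
Pick's theorem gives I = A − B/2 + 1 = 308.5 − 7/2 + 1 = 306, so the closed region contains I + B = 306 + 7 = 313 lattice points.

313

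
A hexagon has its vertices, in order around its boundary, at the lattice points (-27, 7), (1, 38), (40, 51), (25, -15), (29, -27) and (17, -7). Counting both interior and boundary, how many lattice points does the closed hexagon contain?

2230

By the shoelace formula, twice the signed area is |[(-27)·38 − 1·7] + [1·51 − 40·38] + [40·(-15) − 25·51] + [25·(-27) − 29·(-15)] + [29·(-7) − 17·(-27)] + [17·7 − (-27)·(-7)]| = 4431, so the area is 2215.5.
Along each edge there are gcd(|Δx|,|Δy|)+1 lattice points, so counting each shared vertex once the boundary has gcd(28,31) + gcd(39,13) + gcd(15,66) + gcd(4,12) + gcd(12,20) + gcd(44,14) = 1+13+3+4+4+2 = 27.
Pick's theorem gives I = A − B/2 + 1 = 2215.5 − 27/2 + 1 = 2203, so the closed region contains I + B = 2203 + 27 = 2230 lattice points.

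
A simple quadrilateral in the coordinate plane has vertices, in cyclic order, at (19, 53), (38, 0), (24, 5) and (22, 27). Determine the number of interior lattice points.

Using the shoelace formula, 2A = |[19·0 − 38·53] + [38·5 − 24·0] + [24·27 − 22·5] + [22·53 − 19·27]| = 633, so the area is 316.5.
Along each edge there are gcd(|Δx|,|Δy|)+1 lattice points, so counting each shared vertex once the boundary has gcd(19,53) + gcd(14,5) + gcd(2,22) + gcd(3,26) = 1+1+2+1 = 5.
Pick's theorem gives I = A − B/2 + 1 = 316.5 − 5/2 + 1 = 315.

315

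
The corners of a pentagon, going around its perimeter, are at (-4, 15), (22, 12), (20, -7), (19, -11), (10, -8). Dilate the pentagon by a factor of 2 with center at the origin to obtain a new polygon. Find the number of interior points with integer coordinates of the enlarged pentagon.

By the shoelace formula, twice the signed area is |((-4)·12 − 22·15) + (22·(-7) − 20·12) + (20·(-11) − 19·(-7)) + (19·(-8) − 10·(-11)) + (10·15 − (-4)·(-8))| = 783, so the area is 391.5.
The number of boundary lattice points is Σ gcd(|Δx|,|Δy|) = gcd(26,3) + gcd(2,19) + gcd(1,4) + gcd(9,3) + gcd(14,23) = 1+1+1+3+1 = 7.
Scaling by 2 multiplies the area by 2² = 4 (so the new area is 1566) and multiplies the boundary lattice-point count by 2, giving 14.
By Pick's theorem, the interior count of the dilated polygon is 1566 − 14/2 + 1 = 1560.

1560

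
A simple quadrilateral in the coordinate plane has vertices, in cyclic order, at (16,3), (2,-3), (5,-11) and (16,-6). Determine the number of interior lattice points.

109

The shoelace formula gives twice the area as |[16·(-3) − 2·3] + [2·(-11) − 5·(-3)] + [5·(-6) − 16·(-11)] + [16·3 − 16·(-6)]| = 229, so the area is 114.5.
Summing gcd(|Δx|,|Δy|) over the edges gives the boundary count: gcd(14,6) + gcd(3,8) + gcd(11,5) + gcd(0,9) = 2+1+1+9 = 13.
Pick's theorem gives I = A − B/2 + 1 = 114.5 − 13/2 + 1 = 109.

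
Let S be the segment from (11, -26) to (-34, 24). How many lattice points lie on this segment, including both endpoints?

6

The number of lattice points on a segment between lattice points is gcd(|Δx|,|Δy|) + 1 = gcd(45,50) + 1 = 5 + 1 = 6.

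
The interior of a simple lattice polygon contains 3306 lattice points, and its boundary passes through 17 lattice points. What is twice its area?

6627

By Pick's theorem, A = I + B/2 − 1 = 3306 + 17/2 − 1 = 6627/2.
Hence 2A = 6627.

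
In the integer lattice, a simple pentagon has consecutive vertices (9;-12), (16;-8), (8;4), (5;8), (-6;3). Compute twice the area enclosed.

The shoelace formula gives twice the area as |[9·(-8) − 16·(-12)] + [16·4 − 8·(-8)] + [8·8 − 5·4] + [5·3 − (-6)·8] + [(-6)·(-12) − 9·3]| = 400, so the area is 200.

400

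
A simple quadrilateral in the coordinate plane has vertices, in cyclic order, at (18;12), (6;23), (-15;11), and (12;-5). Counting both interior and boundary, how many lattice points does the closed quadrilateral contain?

The shoelace formula gives twice the area as |[18·23 − 6·12] + [6·11 − (-15)·23] + [(-15)·(-5) − 12·11] + [12·12 − 18·(-5)]| = 930, so the area is 465.
Summing gcd(|Δx|,|Δy|) over the edges gives the boundary count: gcd(12,11) + gcd(21,12) + gcd(27,16) + gcd(6,17) = 1+3+1+1 = 6.
Pick's theorem gives I = A − B/2 + 1 = 465 − 6/2 + 1 = 463, so the closed region contains I + B = 463 + 6 = 469 lattice points.

469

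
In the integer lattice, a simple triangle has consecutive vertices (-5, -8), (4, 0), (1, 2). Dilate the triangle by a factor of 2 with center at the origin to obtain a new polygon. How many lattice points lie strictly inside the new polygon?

The shoelace formula gives twice the area as |[(-5)·0 − 4·(-8)] + [4·2 − 1·0] + [1·(-8) − (-5)·2]| = 42, so the area is 21.
The number of boundary lattice points is Σ gcd(|Δx|,|Δy|) = gcd(9,8) + gcd(3,2) + gcd(6,10) = 1+1+2 = 4.
Scaling by 2 multiplies the area by 2² = 4 (so the new area is 84) and multiplies the boundary lattice-point count by 2, giving 8.
By Pick's theorem, the interior count of the dilated polygon is 84 − 8/2 + 1 = 81.

81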